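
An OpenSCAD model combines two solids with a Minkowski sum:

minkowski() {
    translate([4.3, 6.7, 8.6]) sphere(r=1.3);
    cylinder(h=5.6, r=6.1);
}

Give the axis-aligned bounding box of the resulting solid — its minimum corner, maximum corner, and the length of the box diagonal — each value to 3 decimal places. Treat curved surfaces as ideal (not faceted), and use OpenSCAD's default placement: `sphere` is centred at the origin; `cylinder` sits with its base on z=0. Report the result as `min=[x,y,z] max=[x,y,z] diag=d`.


A = translate([4.3, 6.7, 8.6]) sphere(r=1.3) → bbox [3,5.4,7.3] .. [5.6,8,9.9]
B = cylinder(h=5.6, r=6.1) → bbox [-6.1,-6.1,0] .. [6.1,6.1,5.6]
lo = A.lo+B.lo = [3-6.1, 5.4-6.1, 7.3+0] = [-3.100,-0.700,7.300]
hi = A.hi+B.hi = [5.6+6.1, 8+6.1, 9.9+5.6] = [11.700,14.100,15.500]
diag = √(14.8²+14.8²+8.2²) = √505.32 = 22.479

min=[-3.100,-0.700,7.300] max=[11.700,14.100,15.500] diag=22.479


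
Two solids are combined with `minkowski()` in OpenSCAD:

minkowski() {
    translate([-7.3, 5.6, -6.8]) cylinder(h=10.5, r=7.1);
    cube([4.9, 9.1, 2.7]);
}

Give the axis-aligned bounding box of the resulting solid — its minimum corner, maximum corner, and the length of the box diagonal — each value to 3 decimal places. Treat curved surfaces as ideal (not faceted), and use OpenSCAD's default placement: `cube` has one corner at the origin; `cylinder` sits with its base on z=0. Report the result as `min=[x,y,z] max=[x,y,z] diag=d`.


A = translate([-7.3, 5.6, -6.8]) cylinder(h=10.5, r=7.1) → bbox [-14.4,-1.5,-6.8] .. [-0.2,12.7,3.7]
B = cube([4.9, 9.1, 2.7]) → bbox [0,0,0] .. [4.9,9.1,2.7]
lo = A.lo+B.lo = [-14.4+0, -1.5+0, -6.8+0] = [-14.400,-1.500,-6.800]
hi = A.hi+B.hi = [-0.2+4.9, 12.7+9.1, 3.7+2.7] = [4.700,21.800,6.400]
diag = √(19.1²+23.3²+13.2²) = √1081.94 = 32.893

min=[-14.400,-1.500,-6.800] max=[4.700,21.800,6.400] diag=32.893


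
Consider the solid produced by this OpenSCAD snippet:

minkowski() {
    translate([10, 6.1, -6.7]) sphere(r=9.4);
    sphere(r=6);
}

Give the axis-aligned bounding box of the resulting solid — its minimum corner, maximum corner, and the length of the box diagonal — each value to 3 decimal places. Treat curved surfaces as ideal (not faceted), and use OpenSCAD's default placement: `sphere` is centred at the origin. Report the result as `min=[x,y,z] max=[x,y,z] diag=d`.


A = translate([10, 6.1, -6.7]) sphere(r=9.4) → bbox [0.6,-3.3,-16.1] .. [19.4,15.5,2.7]
B = sphere(r=6) → bbox [-6,-6,-6] .. [6,6,6]
lo = A.lo+B.lo = [0.6-6, -3.3-6, -16.1-6] = [-5.400,-9.300,-22.100]
hi = A.hi+B.hi = [19.4+6, 15.5+6, 2.7+6] = [25.400,21.500,8.700]
diag = √(30.8²+30.8²+30.8²) = √2845.92 = 53.347

min=[-5.400,-9.300,-22.100] max=[25.400,21.500,8.700] diag=53.347


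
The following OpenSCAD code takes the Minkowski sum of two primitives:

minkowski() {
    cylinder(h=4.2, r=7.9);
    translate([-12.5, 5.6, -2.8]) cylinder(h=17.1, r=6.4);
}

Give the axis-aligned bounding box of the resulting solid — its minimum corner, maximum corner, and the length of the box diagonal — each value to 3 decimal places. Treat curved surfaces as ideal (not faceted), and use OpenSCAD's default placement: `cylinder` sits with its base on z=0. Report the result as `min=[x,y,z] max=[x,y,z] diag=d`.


A = translate([-12.5, 5.6, -2.8]) cylinder(h=17.1, r=6.4) → bbox [-18.9,-0.8,-2.8] .. [-6.1,12,14.3]
B = cylinder(h=4.2, r=7.9) → bbox [-7.9,-7.9,0] .. [7.9,7.9,4.2]
lo = A.lo+B.lo = [-18.9-7.9, -0.8-7.9, -2.8+0] = [-26.800,-8.700,-2.800]
hi = A.hi+B.hi = [-6.1+7.9, 12+7.9, 14.3+4.2] = [1.800,19.900,18.500]
diag = √(28.6²+28.6²+21.3²) = √2089.61 = 45.712

min=[-26.800,-8.700,-2.800] max=[1.800,19.900,18.500] diag=45.712


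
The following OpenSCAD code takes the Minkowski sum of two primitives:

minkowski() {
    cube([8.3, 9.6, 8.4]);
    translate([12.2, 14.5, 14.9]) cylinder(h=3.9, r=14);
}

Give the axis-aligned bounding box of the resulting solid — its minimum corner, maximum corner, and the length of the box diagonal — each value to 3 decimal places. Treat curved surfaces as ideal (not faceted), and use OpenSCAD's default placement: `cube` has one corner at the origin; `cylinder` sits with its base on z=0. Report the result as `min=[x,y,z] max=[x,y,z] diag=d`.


A = translate([12.2, 14.5, 14.9]) cylinder(h=3.9, r=14) → bbox [-1.8,0.5,14.9] .. [26.2,28.5,18.8]
B = cube([8.3, 9.6, 8.4]) → bbox [0,0,0] .. [8.3,9.6,8.4]
lo = A.lo+B.lo = [-1.8+0, 0.5+0, 14.9+0] = [-1.800,0.500,14.900]
hi = A.hi+B.hi = [26.2+8.3, 28.5+9.6, 18.8+8.4] = [34.500,38.100,27.200]
diag = √(36.3²+37.6²+12.3²) = √2882.74 = 53.691

min=[-1.800,0.500,14.900] max=[34.500,38.100,27.200] diag=53.691


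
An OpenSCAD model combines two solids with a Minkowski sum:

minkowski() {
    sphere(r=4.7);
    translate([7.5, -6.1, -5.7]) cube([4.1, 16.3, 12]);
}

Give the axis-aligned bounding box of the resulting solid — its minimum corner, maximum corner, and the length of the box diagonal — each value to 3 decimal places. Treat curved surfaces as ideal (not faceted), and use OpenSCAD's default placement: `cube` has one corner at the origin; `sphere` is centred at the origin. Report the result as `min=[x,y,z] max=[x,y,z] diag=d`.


A = translate([7.5, -6.1, -5.7]) cube([4.1, 16.3, 12]) → bbox [7.5,-6.1,-5.7] .. [11.6,10.2,6.3]
B = sphere(r=4.7) → bbox [-4.7,-4.7,-4.7] .. [4.7,4.7,4.7]
lo = A.lo+B.lo = [7.5-4.7, -6.1-4.7, -5.7-4.7] = [2.800,-10.800,-10.400]
hi = A.hi+B.hi = [11.6+4.7, 10.2+4.7, 6.3+4.7] = [16.300,14.900,11.000]
diag = √(13.5²+25.7²+21.4²) = √1300.7 = 36.065

min=[2.800,-10.800,-10.400] max=[16.300,14.900,11.000] diag=36.065


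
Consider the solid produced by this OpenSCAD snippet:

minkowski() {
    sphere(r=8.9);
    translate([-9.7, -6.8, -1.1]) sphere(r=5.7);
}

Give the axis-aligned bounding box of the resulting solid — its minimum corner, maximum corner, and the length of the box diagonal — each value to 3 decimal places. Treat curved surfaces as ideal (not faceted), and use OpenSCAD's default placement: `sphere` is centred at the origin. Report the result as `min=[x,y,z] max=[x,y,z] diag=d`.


A = translate([-9.7, -6.8, -1.1]) sphere(r=5.7) → bbox [-15.4,-12.5,-6.8] .. [-4,-1.1,4.6]
B = sphere(r=8.9) → bbox [-8.9,-8.9,-8.9] .. [8.9,8.9,8.9]
lo = A.lo+B.lo = [-15.4-8.9, -12.5-8.9, -6.8-8.9] = [-24.300,-21.400,-15.700]
hi = A.hi+B.hi = [-4+8.9, -1.1+8.9, 4.6+8.9] = [4.900,7.800,13.500]
diag = √(29.2²+29.2²+29.2²) = √2557.92 = 50.576

min=[-24.300,-21.400,-15.700] max=[4.900,7.800,13.500] diag=50.576


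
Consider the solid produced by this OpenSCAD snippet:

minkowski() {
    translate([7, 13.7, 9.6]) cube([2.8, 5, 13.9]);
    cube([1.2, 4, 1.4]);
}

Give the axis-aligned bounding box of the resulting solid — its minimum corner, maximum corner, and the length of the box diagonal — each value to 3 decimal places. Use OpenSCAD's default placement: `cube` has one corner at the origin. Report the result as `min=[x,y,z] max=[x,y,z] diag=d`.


min=[7.000,13.700,9.600] max=[11.000,22.700,24.900] diag=18.196

A = translate([7, 13.7, 9.6]) cube([2.8, 5, 13.9]) → bbox [7,13.7,9.6] .. [9.8,18.7,23.5]
B = cube([1.2, 4, 1.4]) → bbox [0,0,0] .. [1.2,4,1.4]
lo = A.lo+B.lo = [7+0, 13.7+0, 9.6+0] = [7.000,13.700,9.600]
hi = A.hi+B.hi = [9.8+1.2, 18.7+4, 23.5+1.4] = [11.000,22.700,24.900]
diag = √(4²+9²+15.3²) = √331.09 = 18.196


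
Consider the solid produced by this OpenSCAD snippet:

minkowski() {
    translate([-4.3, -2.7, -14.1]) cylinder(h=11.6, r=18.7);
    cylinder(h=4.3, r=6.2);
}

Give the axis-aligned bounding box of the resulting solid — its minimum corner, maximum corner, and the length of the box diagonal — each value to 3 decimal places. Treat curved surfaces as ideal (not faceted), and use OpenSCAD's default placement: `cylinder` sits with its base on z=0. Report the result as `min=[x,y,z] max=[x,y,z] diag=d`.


min=[-29.200,-27.600,-14.100] max=[20.600,22.200,1.800] diag=72.200

A = translate([-4.3, -2.7, -14.1]) cylinder(h=11.6, r=18.7) → bbox [-23,-21.4,-14.1] .. [14.4,16,-2.5]
B = cylinder(h=4.3, r=6.2) → bbox [-6.2,-6.2,0] .. [6.2,6.2,4.3]
lo = A.lo+B.lo = [-23-6.2, -21.4-6.2, -14.1+0] = [-29.200,-27.600,-14.100]
hi = A.hi+B.hi = [14.4+6.2, 16+6.2, -2.5+4.3] = [20.600,22.200,1.800]
diag = √(49.8²+49.8²+15.9²) = √5212.89 = 72.200


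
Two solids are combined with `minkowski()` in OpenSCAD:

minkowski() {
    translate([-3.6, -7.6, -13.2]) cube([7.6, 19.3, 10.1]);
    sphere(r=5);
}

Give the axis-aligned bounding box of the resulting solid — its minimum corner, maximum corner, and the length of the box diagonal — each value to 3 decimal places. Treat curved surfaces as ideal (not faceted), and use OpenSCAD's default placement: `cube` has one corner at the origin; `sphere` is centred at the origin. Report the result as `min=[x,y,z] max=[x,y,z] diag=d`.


min=[-8.600,-12.600,-18.200] max=[9.000,16.700,1.900] diag=39.652

A = translate([-3.6, -7.6, -13.2]) cube([7.6, 19.3, 10.1]) → bbox [-3.6,-7.6,-13.2] .. [4,11.7,-3.1]
B = sphere(r=5) → bbox [-5,-5,-5] .. [5,5,5]
lo = A.lo+B.lo = [-3.6-5, -7.6-5, -13.2-5] = [-8.600,-12.600,-18.200]
hi = A.hi+B.hi = [4+5, 11.7+5, -3.1+5] = [9.000,16.700,1.900]
diag = √(17.6²+29.3²+20.1²) = √1572.26 = 39.652


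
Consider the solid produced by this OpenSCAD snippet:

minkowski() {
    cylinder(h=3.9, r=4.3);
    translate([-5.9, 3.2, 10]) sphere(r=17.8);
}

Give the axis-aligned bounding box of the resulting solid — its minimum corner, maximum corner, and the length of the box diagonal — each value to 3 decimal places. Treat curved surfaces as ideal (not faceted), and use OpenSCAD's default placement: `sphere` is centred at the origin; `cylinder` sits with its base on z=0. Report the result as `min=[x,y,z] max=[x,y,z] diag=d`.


A = translate([-5.9, 3.2, 10]) sphere(r=17.8) → bbox [-23.7,-14.6,-7.8] .. [11.9,21,27.8]
B = cylinder(h=3.9, r=4.3) → bbox [-4.3,-4.3,0] .. [4.3,4.3,3.9]
lo = A.lo+B.lo = [-23.7-4.3, -14.6-4.3, -7.8+0] = [-28.000,-18.900,-7.800]
hi = A.hi+B.hi = [11.9+4.3, 21+4.3, 27.8+3.9] = [16.200,25.300,31.700]
diag = √(44.2²+44.2²+39.5²) = √5467.53 = 73.943

min=[-28.000,-18.900,-7.800] max=[16.200,25.300,31.700] diag=73.943


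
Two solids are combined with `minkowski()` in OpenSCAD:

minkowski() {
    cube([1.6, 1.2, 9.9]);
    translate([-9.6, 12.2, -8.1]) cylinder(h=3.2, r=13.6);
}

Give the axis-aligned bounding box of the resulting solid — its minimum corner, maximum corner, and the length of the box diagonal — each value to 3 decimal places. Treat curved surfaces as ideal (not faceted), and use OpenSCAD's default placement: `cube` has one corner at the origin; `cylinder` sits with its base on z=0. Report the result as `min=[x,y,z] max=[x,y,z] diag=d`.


A = translate([-9.6, 12.2, -8.1]) cylinder(h=3.2, r=13.6) → bbox [-23.2,-1.4,-8.1] .. [4,25.8,-4.9]
B = cube([1.6, 1.2, 9.9]) → bbox [0,0,0] .. [1.6,1.2,9.9]
lo = A.lo+B.lo = [-23.2+0, -1.4+0, -8.1+0] = [-23.200,-1.400,-8.100]
hi = A.hi+B.hi = [4+1.6, 25.8+1.2, -4.9+9.9] = [5.600,27.000,5.000]
diag = √(28.8²+28.4²+13.1²) = √1807.61 = 42.516

min=[-23.200,-1.400,-8.100] max=[5.600,27.000,5.000] diag=42.516


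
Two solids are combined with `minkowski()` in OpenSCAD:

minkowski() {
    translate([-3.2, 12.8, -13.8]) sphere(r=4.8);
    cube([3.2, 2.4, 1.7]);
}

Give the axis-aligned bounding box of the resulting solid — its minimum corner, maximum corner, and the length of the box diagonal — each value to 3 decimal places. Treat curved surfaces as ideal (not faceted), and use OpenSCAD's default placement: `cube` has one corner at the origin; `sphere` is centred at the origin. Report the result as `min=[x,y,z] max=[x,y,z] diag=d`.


A = translate([-3.2, 12.8, -13.8]) sphere(r=4.8) → bbox [-8,8,-18.6] .. [1.6,17.6,-9]
B = cube([3.2, 2.4, 1.7]) → bbox [0,0,0] .. [3.2,2.4,1.7]
lo = A.lo+B.lo = [-8+0, 8+0, -18.6+0] = [-8.000,8.000,-18.600]
hi = A.hi+B.hi = [1.6+3.2, 17.6+2.4, -9+1.7] = [4.800,20.000,-7.300]
diag = √(12.8²+12²+11.3²) = √435.53 = 20.869

min=[-8.000,8.000,-18.600] max=[4.800,20.000,-7.300] diag=20.869


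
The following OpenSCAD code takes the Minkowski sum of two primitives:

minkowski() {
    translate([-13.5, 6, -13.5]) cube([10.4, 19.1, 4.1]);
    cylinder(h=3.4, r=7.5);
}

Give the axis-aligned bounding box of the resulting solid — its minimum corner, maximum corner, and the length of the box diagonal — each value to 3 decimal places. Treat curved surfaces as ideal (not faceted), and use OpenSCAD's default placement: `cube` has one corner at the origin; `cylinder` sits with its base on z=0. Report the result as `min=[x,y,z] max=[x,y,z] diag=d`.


min=[-21.000,-1.500,-13.500] max=[4.400,32.600,-6.000] diag=43.177

A = translate([-13.5, 6, -13.5]) cube([10.4, 19.1, 4.1]) → bbox [-13.5,6,-13.5] .. [-3.1,25.1,-9.4]
B = cylinder(h=3.4, r=7.5) → bbox [-7.5,-7.5,0] .. [7.5,7.5,3.4]
lo = A.lo+B.lo = [-13.5-7.5, 6-7.5, -13.5+0] = [-21.000,-1.500,-13.500]
hi = A.hi+B.hi = [-3.1+7.5, 25.1+7.5, -9.4+3.4] = [4.400,32.600,-6.000]
diag = √(25.4²+34.1²+7.5²) = √1864.22 = 43.177


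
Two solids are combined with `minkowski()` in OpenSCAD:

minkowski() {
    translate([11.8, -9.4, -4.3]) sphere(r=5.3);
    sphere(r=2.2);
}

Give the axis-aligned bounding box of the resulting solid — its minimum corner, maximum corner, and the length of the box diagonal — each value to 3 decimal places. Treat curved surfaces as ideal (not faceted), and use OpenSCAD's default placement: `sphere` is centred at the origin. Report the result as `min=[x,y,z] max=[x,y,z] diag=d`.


A = translate([11.8, -9.4, -4.3]) sphere(r=5.3) → bbox [6.5,-14.7,-9.6] .. [17.1,-4.1,1]
B = sphere(r=2.2) → bbox [-2.2,-2.2,-2.2] .. [2.2,2.2,2.2]
lo = A.lo+B.lo = [6.5-2.2, -14.7-2.2, -9.6-2.2] = [4.300,-16.900,-11.800]
hi = A.hi+B.hi = [17.1+2.2, -4.1+2.2, 1+2.2] = [19.300,-1.900,3.200]
diag = √(15²+15²+15²) = √675 = 25.981

min=[4.300,-16.900,-11.800] max=[19.300,-1.900,3.200] diag=25.981


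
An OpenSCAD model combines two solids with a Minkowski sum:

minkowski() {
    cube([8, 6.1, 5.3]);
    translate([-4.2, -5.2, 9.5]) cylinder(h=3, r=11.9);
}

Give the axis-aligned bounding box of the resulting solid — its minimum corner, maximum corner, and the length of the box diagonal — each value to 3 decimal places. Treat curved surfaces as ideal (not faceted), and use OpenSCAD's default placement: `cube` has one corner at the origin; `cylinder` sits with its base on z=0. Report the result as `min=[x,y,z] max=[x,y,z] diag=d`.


min=[-16.100,-17.100,9.500] max=[15.700,12.800,17.800] diag=44.431

A = translate([-4.2, -5.2, 9.5]) cylinder(h=3, r=11.9) → bbox [-16.1,-17.1,9.5] .. [7.7,6.7,12.5]
B = cube([8, 6.1, 5.3]) → bbox [0,0,0] .. [8,6.1,5.3]
lo = A.lo+B.lo = [-16.1+0, -17.1+0, 9.5+0] = [-16.100,-17.100,9.500]
hi = A.hi+B.hi = [7.7+8, 6.7+6.1, 12.5+5.3] = [15.700,12.800,17.800]
diag = √(31.8²+29.9²+8.3²) = √1974.14 = 44.431


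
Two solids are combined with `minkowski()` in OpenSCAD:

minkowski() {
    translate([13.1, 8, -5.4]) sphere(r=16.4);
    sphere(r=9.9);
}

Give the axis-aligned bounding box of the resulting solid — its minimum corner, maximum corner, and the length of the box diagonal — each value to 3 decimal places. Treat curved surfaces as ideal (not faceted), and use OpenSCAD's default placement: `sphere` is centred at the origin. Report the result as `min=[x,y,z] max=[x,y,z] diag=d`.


min=[-13.200,-18.300,-31.700] max=[39.400,34.300,20.900] diag=91.106

A = translate([13.1, 8, -5.4]) sphere(r=16.4) → bbox [-3.3,-8.4,-21.8] .. [29.5,24.4,11]
B = sphere(r=9.9) → bbox [-9.9,-9.9,-9.9] .. [9.9,9.9,9.9]
lo = A.lo+B.lo = [-3.3-9.9, -8.4-9.9, -21.8-9.9] = [-13.200,-18.300,-31.700]
hi = A.hi+B.hi = [29.5+9.9, 24.4+9.9, 11+9.9] = [39.400,34.300,20.900]
diag = √(52.6²+52.6²+52.6²) = √8300.28 = 91.106


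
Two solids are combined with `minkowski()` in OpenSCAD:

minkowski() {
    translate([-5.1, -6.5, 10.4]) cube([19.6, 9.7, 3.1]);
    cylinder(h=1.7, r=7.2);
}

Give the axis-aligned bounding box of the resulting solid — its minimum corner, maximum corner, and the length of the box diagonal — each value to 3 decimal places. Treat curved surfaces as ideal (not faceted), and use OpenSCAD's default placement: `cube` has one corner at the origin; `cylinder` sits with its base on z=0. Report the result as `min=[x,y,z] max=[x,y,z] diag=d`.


A = translate([-5.1, -6.5, 10.4]) cube([19.6, 9.7, 3.1]) → bbox [-5.1,-6.5,10.4] .. [14.5,3.2,13.5]
B = cylinder(h=1.7, r=7.2) → bbox [-7.2,-7.2,0] .. [7.2,7.2,1.7]
lo = A.lo+B.lo = [-5.1-7.2, -6.5-7.2, 10.4+0] = [-12.300,-13.700,10.400]
hi = A.hi+B.hi = [14.5+7.2, 3.2+7.2, 13.5+1.7] = [21.700,10.400,15.200]
diag = √(34²+24.1²+4.8²) = √1759.85 = 41.951

min=[-12.300,-13.700,10.400] max=[21.700,10.400,15.200] diag=41.951


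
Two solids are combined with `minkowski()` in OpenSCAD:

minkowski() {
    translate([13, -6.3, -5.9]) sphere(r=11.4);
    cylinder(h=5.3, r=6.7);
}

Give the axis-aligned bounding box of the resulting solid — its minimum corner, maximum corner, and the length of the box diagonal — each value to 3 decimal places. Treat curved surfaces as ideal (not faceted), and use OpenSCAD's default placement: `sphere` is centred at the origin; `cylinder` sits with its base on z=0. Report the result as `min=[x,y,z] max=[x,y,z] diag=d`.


A = translate([13, -6.3, -5.9]) sphere(r=11.4) → bbox [1.6,-17.7,-17.3] .. [24.4,5.1,5.5]
B = cylinder(h=5.3, r=6.7) → bbox [-6.7,-6.7,0] .. [6.7,6.7,5.3]
lo = A.lo+B.lo = [1.6-6.7, -17.7-6.7, -17.3+0] = [-5.100,-24.400,-17.300]
hi = A.hi+B.hi = [24.4+6.7, 5.1+6.7, 5.5+5.3] = [31.100,11.800,10.800]
diag = √(36.2²+36.2²+28.1²) = √3410.49 = 58.399

min=[-5.100,-24.400,-17.300] max=[31.100,11.800,10.800] diag=58.399


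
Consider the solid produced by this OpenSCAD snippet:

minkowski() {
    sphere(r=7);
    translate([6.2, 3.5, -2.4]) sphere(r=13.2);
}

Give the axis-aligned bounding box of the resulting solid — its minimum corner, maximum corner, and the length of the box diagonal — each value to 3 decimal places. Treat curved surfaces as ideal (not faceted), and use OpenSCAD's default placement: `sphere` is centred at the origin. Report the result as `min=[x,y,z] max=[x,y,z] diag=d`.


A = translate([6.2, 3.5, -2.4]) sphere(r=13.2) → bbox [-7,-9.7,-15.6] .. [19.4,16.7,10.8]
B = sphere(r=7) → bbox [-7,-7,-7] .. [7,7,7]
lo = A.lo+B.lo = [-7-7, -9.7-7, -15.6-7] = [-14.000,-16.700,-22.600]
hi = A.hi+B.hi = [19.4+7, 16.7+7, 10.8+7] = [26.400,23.700,17.800]
diag = √(40.4²+40.4²+40.4²) = √4896.48 = 69.975

min=[-14.000,-16.700,-22.600] max=[26.400,23.700,17.800] diag=69.975


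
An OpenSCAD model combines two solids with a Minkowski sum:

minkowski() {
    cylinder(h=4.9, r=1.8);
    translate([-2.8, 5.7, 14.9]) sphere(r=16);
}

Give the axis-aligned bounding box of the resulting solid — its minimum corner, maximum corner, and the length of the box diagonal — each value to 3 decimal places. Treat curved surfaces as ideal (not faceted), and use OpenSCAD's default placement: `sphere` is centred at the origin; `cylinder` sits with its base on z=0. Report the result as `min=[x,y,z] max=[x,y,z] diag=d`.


A = translate([-2.8, 5.7, 14.9]) sphere(r=16) → bbox [-18.8,-10.3,-1.1] .. [13.2,21.7,30.9]
B = cylinder(h=4.9, r=1.8) → bbox [-1.8,-1.8,0] .. [1.8,1.8,4.9]
lo = A.lo+B.lo = [-18.8-1.8, -10.3-1.8, -1.1+0] = [-20.600,-12.100,-1.100]
hi = A.hi+B.hi = [13.2+1.8, 21.7+1.8, 30.9+4.9] = [15.000,23.500,35.800]
diag = √(35.6²+35.6²+36.9²) = √3896.33 = 62.421

min=[-20.600,-12.100,-1.100] max=[15.000,23.500,35.800] diag=62.421


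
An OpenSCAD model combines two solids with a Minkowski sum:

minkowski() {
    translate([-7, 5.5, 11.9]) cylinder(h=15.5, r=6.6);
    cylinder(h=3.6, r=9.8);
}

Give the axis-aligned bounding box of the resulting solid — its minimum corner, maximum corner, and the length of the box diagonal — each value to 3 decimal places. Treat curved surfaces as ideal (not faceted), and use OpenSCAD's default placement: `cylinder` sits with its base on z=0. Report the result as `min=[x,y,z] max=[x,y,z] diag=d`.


A = translate([-7, 5.5, 11.9]) cylinder(h=15.5, r=6.6) → bbox [-13.6,-1.1,11.9] .. [-0.4,12.1,27.4]
B = cylinder(h=3.6, r=9.8) → bbox [-9.8,-9.8,0] .. [9.8,9.8,3.6]
lo = A.lo+B.lo = [-13.6-9.8, -1.1-9.8, 11.9+0] = [-23.400,-10.900,11.900]
hi = A.hi+B.hi = [-0.4+9.8, 12.1+9.8, 27.4+3.6] = [9.400,21.900,31.000]
diag = √(32.8²+32.8²+19.1²) = √2516.49 = 50.165

min=[-23.400,-10.900,11.900] max=[9.400,21.900,31.000] diag=50.165


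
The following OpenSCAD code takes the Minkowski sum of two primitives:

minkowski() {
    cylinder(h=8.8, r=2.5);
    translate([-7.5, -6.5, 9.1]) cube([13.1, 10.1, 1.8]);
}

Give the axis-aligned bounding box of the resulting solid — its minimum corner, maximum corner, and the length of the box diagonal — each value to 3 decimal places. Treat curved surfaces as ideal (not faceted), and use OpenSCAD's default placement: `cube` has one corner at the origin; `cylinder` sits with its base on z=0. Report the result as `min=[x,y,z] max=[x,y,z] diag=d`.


min=[-10.000,-9.000,9.100] max=[8.100,6.100,19.700] diag=25.845

A = translate([-7.5, -6.5, 9.1]) cube([13.1, 10.1, 1.8]) → bbox [-7.5,-6.5,9.1] .. [5.6,3.6,10.9]
B = cylinder(h=8.8, r=2.5) → bbox [-2.5,-2.5,0] .. [2.5,2.5,8.8]
lo = A.lo+B.lo = [-7.5-2.5, -6.5-2.5, 9.1+0] = [-10.000,-9.000,9.100]
hi = A.hi+B.hi = [5.6+2.5, 3.6+2.5, 10.9+8.8] = [8.100,6.100,19.700]
diag = √(18.1²+15.1²+10.6²) = √667.98 = 25.845


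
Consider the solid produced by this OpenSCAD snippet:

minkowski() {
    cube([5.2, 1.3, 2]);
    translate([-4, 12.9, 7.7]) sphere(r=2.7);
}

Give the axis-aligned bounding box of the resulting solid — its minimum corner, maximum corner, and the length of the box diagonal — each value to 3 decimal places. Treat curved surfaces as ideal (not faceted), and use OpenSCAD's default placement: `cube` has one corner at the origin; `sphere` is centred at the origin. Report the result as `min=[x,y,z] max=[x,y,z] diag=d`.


min=[-6.700,10.200,5.000] max=[3.900,16.900,12.400] diag=14.561

A = translate([-4, 12.9, 7.7]) sphere(r=2.7) → bbox [-6.7,10.2,5] .. [-1.3,15.6,10.4]
B = cube([5.2, 1.3, 2]) → bbox [0,0,0] .. [5.2,1.3,2]
lo = A.lo+B.lo = [-6.7+0, 10.2+0, 5+0] = [-6.700,10.200,5.000]
hi = A.hi+B.hi = [-1.3+5.2, 15.6+1.3, 10.4+2] = [3.900,16.900,12.400]
diag = √(10.6²+6.7²+7.4²) = √212.01 = 14.561


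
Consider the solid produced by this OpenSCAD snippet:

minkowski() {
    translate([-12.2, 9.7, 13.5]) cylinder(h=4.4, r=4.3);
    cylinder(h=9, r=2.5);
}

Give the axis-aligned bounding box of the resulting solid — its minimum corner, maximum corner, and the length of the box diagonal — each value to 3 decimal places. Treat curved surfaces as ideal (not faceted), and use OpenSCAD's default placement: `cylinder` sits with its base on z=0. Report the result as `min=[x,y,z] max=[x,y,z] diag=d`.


A = translate([-12.2, 9.7, 13.5]) cylinder(h=4.4, r=4.3) → bbox [-16.5,5.4,13.5] .. [-7.9,14,17.9]
B = cylinder(h=9, r=2.5) → bbox [-2.5,-2.5,0] .. [2.5,2.5,9]
lo = A.lo+B.lo = [-16.5-2.5, 5.4-2.5, 13.5+0] = [-19.000,2.900,13.500]
hi = A.hi+B.hi = [-7.9+2.5, 14+2.5, 17.9+9] = [-5.400,16.500,26.900]
diag = √(13.6²+13.6²+13.4²) = √549.48 = 23.441

min=[-19.000,2.900,13.500] max=[-5.400,16.500,26.900] diag=23.441


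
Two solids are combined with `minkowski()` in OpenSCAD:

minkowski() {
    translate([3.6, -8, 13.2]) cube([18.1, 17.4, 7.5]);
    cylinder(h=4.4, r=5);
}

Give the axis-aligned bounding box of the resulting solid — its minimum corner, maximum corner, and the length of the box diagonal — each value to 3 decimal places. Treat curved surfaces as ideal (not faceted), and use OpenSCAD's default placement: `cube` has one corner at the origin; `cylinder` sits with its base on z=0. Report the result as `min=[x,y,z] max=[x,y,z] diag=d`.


min=[-1.400,-13.000,13.200] max=[26.700,14.400,25.100] diag=41.012

A = translate([3.6, -8, 13.2]) cube([18.1, 17.4, 7.5]) → bbox [3.6,-8,13.2] .. [21.7,9.4,20.7]
B = cylinder(h=4.4, r=5) → bbox [-5,-5,0] .. [5,5,4.4]
lo = A.lo+B.lo = [3.6-5, -8-5, 13.2+0] = [-1.400,-13.000,13.200]
hi = A.hi+B.hi = [21.7+5, 9.4+5, 20.7+4.4] = [26.700,14.400,25.100]
diag = √(28.1²+27.4²+11.9²) = √1681.98 = 41.012


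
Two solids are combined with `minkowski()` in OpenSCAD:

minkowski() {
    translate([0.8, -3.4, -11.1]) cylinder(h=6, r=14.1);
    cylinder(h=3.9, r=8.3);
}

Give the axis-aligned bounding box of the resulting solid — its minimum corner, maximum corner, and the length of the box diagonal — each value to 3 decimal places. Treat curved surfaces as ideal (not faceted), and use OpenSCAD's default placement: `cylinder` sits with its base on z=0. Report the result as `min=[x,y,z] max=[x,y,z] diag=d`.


A = translate([0.8, -3.4, -11.1]) cylinder(h=6, r=14.1) → bbox [-13.3,-17.5,-11.1] .. [14.9,10.7,-5.1]
B = cylinder(h=3.9, r=8.3) → bbox [-8.3,-8.3,0] .. [8.3,8.3,3.9]
lo = A.lo+B.lo = [-13.3-8.3, -17.5-8.3, -11.1+0] = [-21.600,-25.800,-11.100]
hi = A.hi+B.hi = [14.9+8.3, 10.7+8.3, -5.1+3.9] = [23.200,19.000,-1.200]
diag = √(44.8²+44.8²+9.9²) = √4112.09 = 64.126

min=[-21.600,-25.800,-11.100] max=[23.200,19.000,-1.200] diag=64.126


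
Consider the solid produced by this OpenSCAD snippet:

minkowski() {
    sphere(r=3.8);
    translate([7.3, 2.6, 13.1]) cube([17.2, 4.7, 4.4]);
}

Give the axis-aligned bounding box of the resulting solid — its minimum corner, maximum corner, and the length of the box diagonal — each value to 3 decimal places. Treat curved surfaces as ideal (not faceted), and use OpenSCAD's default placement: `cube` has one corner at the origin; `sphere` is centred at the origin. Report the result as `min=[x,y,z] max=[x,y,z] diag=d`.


min=[3.500,-1.200,9.300] max=[28.300,11.100,21.300] diag=30.172

A = translate([7.3, 2.6, 13.1]) cube([17.2, 4.7, 4.4]) → bbox [7.3,2.6,13.1] .. [24.5,7.3,17.5]
B = sphere(r=3.8) → bbox [-3.8,-3.8,-3.8] .. [3.8,3.8,3.8]
lo = A.lo+B.lo = [7.3-3.8, 2.6-3.8, 13.1-3.8] = [3.500,-1.200,9.300]
hi = A.hi+B.hi = [24.5+3.8, 7.3+3.8, 17.5+3.8] = [28.300,11.100,21.300]
diag = √(24.8²+12.3²+12²) = √910.33 = 30.172


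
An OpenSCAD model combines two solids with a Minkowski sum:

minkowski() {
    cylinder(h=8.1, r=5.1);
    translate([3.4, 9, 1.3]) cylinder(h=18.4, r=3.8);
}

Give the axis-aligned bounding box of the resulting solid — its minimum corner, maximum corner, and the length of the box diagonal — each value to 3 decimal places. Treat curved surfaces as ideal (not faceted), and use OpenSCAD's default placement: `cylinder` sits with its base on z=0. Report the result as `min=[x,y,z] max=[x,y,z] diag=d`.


min=[-5.500,0.100,1.300] max=[12.300,17.900,27.800] diag=36.550

A = translate([3.4, 9, 1.3]) cylinder(h=18.4, r=3.8) → bbox [-0.4,5.2,1.3] .. [7.2,12.8,19.7]
B = cylinder(h=8.1, r=5.1) → bbox [-5.1,-5.1,0] .. [5.1,5.1,8.1]
lo = A.lo+B.lo = [-0.4-5.1, 5.2-5.1, 1.3+0] = [-5.500,0.100,1.300]
hi = A.hi+B.hi = [7.2+5.1, 12.8+5.1, 19.7+8.1] = [12.300,17.900,27.800]
diag = √(17.8²+17.8²+26.5²) = √1335.93 = 36.550


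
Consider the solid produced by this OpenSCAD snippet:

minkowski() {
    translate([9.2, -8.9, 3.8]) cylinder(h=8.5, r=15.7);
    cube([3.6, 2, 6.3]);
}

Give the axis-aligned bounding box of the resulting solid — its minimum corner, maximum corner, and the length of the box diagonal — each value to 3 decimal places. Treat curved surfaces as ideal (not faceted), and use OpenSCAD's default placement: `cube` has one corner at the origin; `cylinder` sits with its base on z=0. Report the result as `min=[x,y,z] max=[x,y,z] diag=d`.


A = translate([9.2, -8.9, 3.8]) cylinder(h=8.5, r=15.7) → bbox [-6.5,-24.6,3.8] .. [24.9,6.8,12.3]
B = cube([3.6, 2, 6.3]) → bbox [0,0,0] .. [3.6,2,6.3]
lo = A.lo+B.lo = [-6.5+0, -24.6+0, 3.8+0] = [-6.500,-24.600,3.800]
hi = A.hi+B.hi = [24.9+3.6, 6.8+2, 12.3+6.3] = [28.500,8.800,18.600]
diag = √(35²+33.4²+14.8²) = √2559.6 = 50.592

min=[-6.500,-24.600,3.800] max=[28.500,8.800,18.600] diag=50.592


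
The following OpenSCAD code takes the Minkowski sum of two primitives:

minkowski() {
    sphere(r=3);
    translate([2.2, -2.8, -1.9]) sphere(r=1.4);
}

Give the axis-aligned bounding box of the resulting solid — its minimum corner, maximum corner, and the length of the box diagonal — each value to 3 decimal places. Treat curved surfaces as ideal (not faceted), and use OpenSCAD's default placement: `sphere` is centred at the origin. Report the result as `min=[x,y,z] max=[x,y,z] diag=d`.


A = translate([2.2, -2.8, -1.9]) sphere(r=1.4) → bbox [0.8,-4.2,-3.3] .. [3.6,-1.4,-0.5]
B = sphere(r=3) → bbox [-3,-3,-3] .. [3,3,3]
lo = A.lo+B.lo = [0.8-3, -4.2-3, -3.3-3] = [-2.200,-7.200,-6.300]
hi = A.hi+B.hi = [3.6+3, -1.4+3, -0.5+3] = [6.600,1.600,2.500]
diag = √(8.8²+8.8²+8.8²) = √232.32 = 15.242

min=[-2.200,-7.200,-6.300] max=[6.600,1.600,2.500] diag=15.242


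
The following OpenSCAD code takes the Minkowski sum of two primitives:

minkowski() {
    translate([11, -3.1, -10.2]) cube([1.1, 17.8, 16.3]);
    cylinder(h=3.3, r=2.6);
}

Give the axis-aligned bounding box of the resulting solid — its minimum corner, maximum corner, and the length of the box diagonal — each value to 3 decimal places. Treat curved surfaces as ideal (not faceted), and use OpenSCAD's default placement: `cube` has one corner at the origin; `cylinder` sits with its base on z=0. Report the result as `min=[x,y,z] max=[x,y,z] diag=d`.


min=[8.400,-5.700,-10.200] max=[14.700,17.300,9.400] diag=30.868

A = translate([11, -3.1, -10.2]) cube([1.1, 17.8, 16.3]) → bbox [11,-3.1,-10.2] .. [12.1,14.7,6.1]
B = cylinder(h=3.3, r=2.6) → bbox [-2.6,-2.6,0] .. [2.6,2.6,3.3]
lo = A.lo+B.lo = [11-2.6, -3.1-2.6, -10.2+0] = [8.400,-5.700,-10.200]
hi = A.hi+B.hi = [12.1+2.6, 14.7+2.6, 6.1+3.3] = [14.700,17.300,9.400]
diag = √(6.3²+23²+19.6²) = √952.85 = 30.868


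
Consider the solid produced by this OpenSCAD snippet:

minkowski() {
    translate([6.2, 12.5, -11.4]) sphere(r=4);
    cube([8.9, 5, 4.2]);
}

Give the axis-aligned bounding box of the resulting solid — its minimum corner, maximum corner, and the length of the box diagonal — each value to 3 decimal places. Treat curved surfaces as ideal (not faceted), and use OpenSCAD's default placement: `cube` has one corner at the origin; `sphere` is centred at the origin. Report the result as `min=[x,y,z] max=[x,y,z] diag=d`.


A = translate([6.2, 12.5, -11.4]) sphere(r=4) → bbox [2.2,8.5,-15.4] .. [10.2,16.5,-7.4]
B = cube([8.9, 5, 4.2]) → bbox [0,0,0] .. [8.9,5,4.2]
lo = A.lo+B.lo = [2.2+0, 8.5+0, -15.4+0] = [2.200,8.500,-15.400]
hi = A.hi+B.hi = [10.2+8.9, 16.5+5, -7.4+4.2] = [19.100,21.500,-3.200]
diag = √(16.9²+13²+12.2²) = √603.45 = 24.565

min=[2.200,8.500,-15.400] max=[19.100,21.500,-3.200] diag=24.565


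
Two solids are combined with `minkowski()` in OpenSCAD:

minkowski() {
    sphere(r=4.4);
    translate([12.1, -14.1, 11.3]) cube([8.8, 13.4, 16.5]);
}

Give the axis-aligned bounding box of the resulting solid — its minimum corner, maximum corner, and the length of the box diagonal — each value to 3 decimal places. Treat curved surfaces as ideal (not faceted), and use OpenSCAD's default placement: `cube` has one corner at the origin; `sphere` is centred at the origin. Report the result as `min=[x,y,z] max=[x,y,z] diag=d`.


min=[7.700,-18.500,6.900] max=[25.300,3.700,32.200] diag=37.983

A = translate([12.1, -14.1, 11.3]) cube([8.8, 13.4, 16.5]) → bbox [12.1,-14.1,11.3] .. [20.9,-0.7,27.8]
B = sphere(r=4.4) → bbox [-4.4,-4.4,-4.4] .. [4.4,4.4,4.4]
lo = A.lo+B.lo = [12.1-4.4, -14.1-4.4, 11.3-4.4] = [7.700,-18.500,6.900]
hi = A.hi+B.hi = [20.9+4.4, -0.7+4.4, 27.8+4.4] = [25.300,3.700,32.200]
diag = √(17.6²+22.2²+25.3²) = √1442.69 = 37.983


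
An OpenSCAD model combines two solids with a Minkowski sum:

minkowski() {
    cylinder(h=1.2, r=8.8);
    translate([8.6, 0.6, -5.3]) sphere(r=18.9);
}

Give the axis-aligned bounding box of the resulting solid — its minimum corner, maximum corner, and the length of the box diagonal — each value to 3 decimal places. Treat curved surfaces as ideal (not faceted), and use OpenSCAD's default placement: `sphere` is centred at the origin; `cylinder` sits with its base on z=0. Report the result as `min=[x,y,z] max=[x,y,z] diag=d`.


A = translate([8.6, 0.6, -5.3]) sphere(r=18.9) → bbox [-10.3,-18.3,-24.2] .. [27.5,19.5,13.6]
B = cylinder(h=1.2, r=8.8) → bbox [-8.8,-8.8,0] .. [8.8,8.8,1.2]
lo = A.lo+B.lo = [-10.3-8.8, -18.3-8.8, -24.2+0] = [-19.100,-27.100,-24.200]
hi = A.hi+B.hi = [27.5+8.8, 19.5+8.8, 13.6+1.2] = [36.300,28.300,14.800]
diag = √(55.4²+55.4²+39²) = √7659.32 = 87.518

min=[-19.100,-27.100,-24.200] max=[36.300,28.300,14.800] diag=87.518


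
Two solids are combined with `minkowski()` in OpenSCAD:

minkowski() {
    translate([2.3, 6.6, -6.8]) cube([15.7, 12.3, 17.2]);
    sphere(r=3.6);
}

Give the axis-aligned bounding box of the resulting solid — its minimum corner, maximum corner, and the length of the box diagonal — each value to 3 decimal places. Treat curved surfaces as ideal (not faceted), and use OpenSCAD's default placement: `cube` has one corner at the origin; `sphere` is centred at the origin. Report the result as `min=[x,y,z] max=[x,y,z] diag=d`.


A = translate([2.3, 6.6, -6.8]) cube([15.7, 12.3, 17.2]) → bbox [2.3,6.6,-6.8] .. [18,18.9,10.4]
B = sphere(r=3.6) → bbox [-3.6,-3.6,-3.6] .. [3.6,3.6,3.6]
lo = A.lo+B.lo = [2.3-3.6, 6.6-3.6, -6.8-3.6] = [-1.300,3.000,-10.400]
hi = A.hi+B.hi = [18+3.6, 18.9+3.6, 10.4+3.6] = [21.600,22.500,14.000]
diag = √(22.9²+19.5²+24.4²) = √1500.02 = 38.730

min=[-1.300,3.000,-10.400] max=[21.600,22.500,14.000] diag=38.730


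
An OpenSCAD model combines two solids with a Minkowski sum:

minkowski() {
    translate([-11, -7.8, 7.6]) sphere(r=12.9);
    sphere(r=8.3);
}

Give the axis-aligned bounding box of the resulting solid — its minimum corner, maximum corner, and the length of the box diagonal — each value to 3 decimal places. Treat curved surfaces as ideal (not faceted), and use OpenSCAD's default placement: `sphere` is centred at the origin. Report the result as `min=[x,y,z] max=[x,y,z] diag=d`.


min=[-32.200,-29.000,-13.600] max=[10.200,13.400,28.800] diag=73.439

A = translate([-11, -7.8, 7.6]) sphere(r=12.9) → bbox [-23.9,-20.7,-5.3] .. [1.9,5.1,20.5]
B = sphere(r=8.3) → bbox [-8.3,-8.3,-8.3] .. [8.3,8.3,8.3]
lo = A.lo+B.lo = [-23.9-8.3, -20.7-8.3, -5.3-8.3] = [-32.200,-29.000,-13.600]
hi = A.hi+B.hi = [1.9+8.3, 5.1+8.3, 20.5+8.3] = [10.200,13.400,28.800]
diag = √(42.4²+42.4²+42.4²) = √5393.28 = 73.439


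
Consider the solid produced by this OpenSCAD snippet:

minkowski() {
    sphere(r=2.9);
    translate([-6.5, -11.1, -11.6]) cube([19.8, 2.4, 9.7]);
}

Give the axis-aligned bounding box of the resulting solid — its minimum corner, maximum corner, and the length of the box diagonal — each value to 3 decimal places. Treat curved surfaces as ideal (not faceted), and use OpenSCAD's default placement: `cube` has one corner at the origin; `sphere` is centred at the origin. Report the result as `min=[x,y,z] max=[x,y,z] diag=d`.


A = translate([-6.5, -11.1, -11.6]) cube([19.8, 2.4, 9.7]) → bbox [-6.5,-11.1,-11.6] .. [13.3,-8.7,-1.9]
B = sphere(r=2.9) → bbox [-2.9,-2.9,-2.9] .. [2.9,2.9,2.9]
lo = A.lo+B.lo = [-6.5-2.9, -11.1-2.9, -11.6-2.9] = [-9.400,-14.000,-14.500]
hi = A.hi+B.hi = [13.3+2.9, -8.7+2.9, -1.9+2.9] = [16.200,-5.800,1.000]
diag = √(25.6²+8.2²+15.5²) = √962.85 = 31.030

min=[-9.400,-14.000,-14.500] max=[16.200,-5.800,1.000] diag=31.030


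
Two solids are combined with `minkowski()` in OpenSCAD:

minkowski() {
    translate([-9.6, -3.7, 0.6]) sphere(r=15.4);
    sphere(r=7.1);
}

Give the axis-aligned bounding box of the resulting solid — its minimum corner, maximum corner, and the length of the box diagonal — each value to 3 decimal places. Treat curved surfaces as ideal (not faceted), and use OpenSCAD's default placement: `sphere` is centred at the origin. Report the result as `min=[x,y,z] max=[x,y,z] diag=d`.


min=[-32.100,-26.200,-21.900] max=[12.900,18.800,23.100] diag=77.942

A = translate([-9.6, -3.7, 0.6]) sphere(r=15.4) → bbox [-25,-19.1,-14.8] .. [5.8,11.7,16]
B = sphere(r=7.1) → bbox [-7.1,-7.1,-7.1] .. [7.1,7.1,7.1]
lo = A.lo+B.lo = [-25-7.1, -19.1-7.1, -14.8-7.1] = [-32.100,-26.200,-21.900]
hi = A.hi+B.hi = [5.8+7.1, 11.7+7.1, 16+7.1] = [12.900,18.800,23.100]
diag = √(45²+45²+45²) = √6075 = 77.942


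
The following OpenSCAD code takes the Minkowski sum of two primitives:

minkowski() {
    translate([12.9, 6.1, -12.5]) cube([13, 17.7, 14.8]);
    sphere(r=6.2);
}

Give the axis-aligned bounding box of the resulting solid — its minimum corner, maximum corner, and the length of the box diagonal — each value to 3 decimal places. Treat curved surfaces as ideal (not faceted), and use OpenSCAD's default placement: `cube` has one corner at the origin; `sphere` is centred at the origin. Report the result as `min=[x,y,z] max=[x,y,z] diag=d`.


A = translate([12.9, 6.1, -12.5]) cube([13, 17.7, 14.8]) → bbox [12.9,6.1,-12.5] .. [25.9,23.8,2.3]
B = sphere(r=6.2) → bbox [-6.2,-6.2,-6.2] .. [6.2,6.2,6.2]
lo = A.lo+B.lo = [12.9-6.2, 6.1-6.2, -12.5-6.2] = [6.700,-0.100,-18.700]
hi = A.hi+B.hi = [25.9+6.2, 23.8+6.2, 2.3+6.2] = [32.100,30.000,8.500]
diag = √(25.4²+30.1²+27.2²) = √2291.01 = 47.864

min=[6.700,-0.100,-18.700] max=[32.100,30.000,8.500] diag=47.864


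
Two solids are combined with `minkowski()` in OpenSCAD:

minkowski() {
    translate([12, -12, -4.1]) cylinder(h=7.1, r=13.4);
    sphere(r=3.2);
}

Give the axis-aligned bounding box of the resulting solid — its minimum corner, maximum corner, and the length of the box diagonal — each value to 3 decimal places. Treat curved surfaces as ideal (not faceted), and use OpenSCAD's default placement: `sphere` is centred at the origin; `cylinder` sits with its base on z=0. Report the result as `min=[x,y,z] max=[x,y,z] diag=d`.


A = translate([12, -12, -4.1]) cylinder(h=7.1, r=13.4) → bbox [-1.4,-25.4,-4.1] .. [25.4,1.4,3]
B = sphere(r=3.2) → bbox [-3.2,-3.2,-3.2] .. [3.2,3.2,3.2]
lo = A.lo+B.lo = [-1.4-3.2, -25.4-3.2, -4.1-3.2] = [-4.600,-28.600,-7.300]
hi = A.hi+B.hi = [25.4+3.2, 1.4+3.2, 3+3.2] = [28.600,4.600,6.200]
diag = √(33.2²+33.2²+13.5²) = √2386.73 = 48.854

min=[-4.600,-28.600,-7.300] max=[28.600,4.600,6.200] diag=48.854


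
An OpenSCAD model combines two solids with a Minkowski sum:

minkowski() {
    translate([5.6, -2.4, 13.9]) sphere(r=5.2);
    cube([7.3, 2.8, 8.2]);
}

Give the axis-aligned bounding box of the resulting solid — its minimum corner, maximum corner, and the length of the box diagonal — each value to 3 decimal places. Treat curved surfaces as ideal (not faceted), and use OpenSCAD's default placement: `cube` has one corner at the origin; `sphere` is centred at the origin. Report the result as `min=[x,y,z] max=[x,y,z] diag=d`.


A = translate([5.6, -2.4, 13.9]) sphere(r=5.2) → bbox [0.4,-7.6,8.7] .. [10.8,2.8,19.1]
B = cube([7.3, 2.8, 8.2]) → bbox [0,0,0] .. [7.3,2.8,8.2]
lo = A.lo+B.lo = [0.4+0, -7.6+0, 8.7+0] = [0.400,-7.600,8.700]
hi = A.hi+B.hi = [10.8+7.3, 2.8+2.8, 19.1+8.2] = [18.100,5.600,27.300]
diag = √(17.7²+13.2²+18.6²) = √833.49 = 28.870

min=[0.400,-7.600,8.700] max=[18.100,5.600,27.300] diag=28.870


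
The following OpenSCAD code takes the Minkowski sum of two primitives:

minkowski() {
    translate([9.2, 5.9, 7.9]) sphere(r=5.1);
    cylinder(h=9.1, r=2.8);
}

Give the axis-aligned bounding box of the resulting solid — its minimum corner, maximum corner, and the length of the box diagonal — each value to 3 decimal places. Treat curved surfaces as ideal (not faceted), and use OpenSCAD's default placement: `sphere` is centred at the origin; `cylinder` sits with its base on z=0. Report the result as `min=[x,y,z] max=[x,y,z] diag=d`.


A = translate([9.2, 5.9, 7.9]) sphere(r=5.1) → bbox [4.1,0.8,2.8] .. [14.3,11,13]
B = cylinder(h=9.1, r=2.8) → bbox [-2.8,-2.8,0] .. [2.8,2.8,9.1]
lo = A.lo+B.lo = [4.1-2.8, 0.8-2.8, 2.8+0] = [1.300,-2.000,2.800]
hi = A.hi+B.hi = [14.3+2.8, 11+2.8, 13+9.1] = [17.100,13.800,22.100]
diag = √(15.8²+15.8²+19.3²) = √871.77 = 29.526

min=[1.300,-2.000,2.800] max=[17.100,13.800,22.100] diag=29.526
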